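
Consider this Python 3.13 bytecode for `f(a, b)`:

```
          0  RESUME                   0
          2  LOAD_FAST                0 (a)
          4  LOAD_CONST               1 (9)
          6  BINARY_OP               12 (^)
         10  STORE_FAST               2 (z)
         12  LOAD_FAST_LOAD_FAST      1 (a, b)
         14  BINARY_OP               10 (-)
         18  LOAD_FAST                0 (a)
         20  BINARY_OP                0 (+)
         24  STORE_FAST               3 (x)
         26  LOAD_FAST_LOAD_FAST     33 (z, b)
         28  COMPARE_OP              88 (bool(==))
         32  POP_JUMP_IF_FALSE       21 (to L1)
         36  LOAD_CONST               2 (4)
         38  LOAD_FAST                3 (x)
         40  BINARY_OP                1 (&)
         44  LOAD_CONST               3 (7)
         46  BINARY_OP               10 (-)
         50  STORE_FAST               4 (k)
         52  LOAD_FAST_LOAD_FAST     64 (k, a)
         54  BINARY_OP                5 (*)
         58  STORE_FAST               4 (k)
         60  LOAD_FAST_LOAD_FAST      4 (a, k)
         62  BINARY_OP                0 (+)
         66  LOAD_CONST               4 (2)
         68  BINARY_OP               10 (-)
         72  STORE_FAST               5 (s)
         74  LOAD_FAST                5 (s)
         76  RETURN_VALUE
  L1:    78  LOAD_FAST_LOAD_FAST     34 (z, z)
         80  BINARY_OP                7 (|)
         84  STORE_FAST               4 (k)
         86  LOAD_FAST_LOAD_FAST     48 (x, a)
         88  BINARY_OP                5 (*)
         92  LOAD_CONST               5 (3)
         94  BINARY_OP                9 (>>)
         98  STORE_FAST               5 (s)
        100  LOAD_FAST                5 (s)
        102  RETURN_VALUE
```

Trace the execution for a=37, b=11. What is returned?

LOAD_FAST a → push 37. Stack: [37]
LOAD_CONST → push 9. Stack: [37, 9]
BINARY_OP ^ → 37 ^ 9 = 44. Stack: [44]
STORE_FAST z → z=44. Stack: []
LOAD_FAST_LOAD_FAST a,b → push 37,11. Stack: [37, 11]
BINARY_OP - → 37 - 11 = 26. Stack: [26]
LOAD_FAST a → push 37. Stack: [26, 37]
BINARY_OP + → 26 + 37 = 63. Stack: [63]
STORE_FAST x → x=63. Stack: []
LOAD_FAST_LOAD_FAST z,b → push 44,11. Stack: [44, 11]
COMPARE_OP bool(==) → 44 vs 11 = False. Stack: [False]
POP_JUMP_IF_FALSE → pop False; jump. Stack: []
LOAD_FAST_LOAD_FAST z,z → push 44,44. Stack: [44, 44]
BINARY_OP | → 44 | 44 = 44. Stack: [44]
STORE_FAST k → k=44. Stack: []
LOAD_FAST_LOAD_FAST x,a → push 63,37. Stack: [63, 37]
BINARY_OP * → 63 * 37 = 2331. Stack: [2331]
LOAD_CONST → push 3. Stack: [2331, 3]
BINARY_OP >> → 2331 >> 3 = 291. Stack: [291]
STORE_FAST s → s=291. Stack: []
LOAD_FAST s → push 291. Stack: [291]
RETURN_VALUE → return 291.

291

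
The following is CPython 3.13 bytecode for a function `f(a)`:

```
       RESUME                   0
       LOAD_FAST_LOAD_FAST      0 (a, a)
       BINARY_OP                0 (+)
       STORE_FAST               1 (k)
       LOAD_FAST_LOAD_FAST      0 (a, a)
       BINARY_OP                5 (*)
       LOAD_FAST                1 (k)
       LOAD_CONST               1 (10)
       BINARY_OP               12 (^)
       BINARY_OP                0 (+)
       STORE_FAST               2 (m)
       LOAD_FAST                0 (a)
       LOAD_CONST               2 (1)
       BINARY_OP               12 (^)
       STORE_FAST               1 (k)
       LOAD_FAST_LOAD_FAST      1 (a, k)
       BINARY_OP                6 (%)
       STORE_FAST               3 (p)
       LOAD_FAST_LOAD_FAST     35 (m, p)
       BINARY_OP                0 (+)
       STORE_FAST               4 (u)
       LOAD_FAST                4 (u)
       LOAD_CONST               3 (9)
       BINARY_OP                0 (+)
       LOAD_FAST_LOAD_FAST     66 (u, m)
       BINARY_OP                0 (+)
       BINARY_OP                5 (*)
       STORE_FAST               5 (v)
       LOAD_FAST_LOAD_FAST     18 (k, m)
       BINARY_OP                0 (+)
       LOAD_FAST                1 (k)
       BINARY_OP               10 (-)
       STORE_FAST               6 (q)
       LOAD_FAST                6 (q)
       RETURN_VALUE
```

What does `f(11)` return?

149

LOAD_FAST_LOAD_FAST a,a → push 11,11. Stack: [11, 11]
BINARY_OP + → 11 + 11 = 22. Stack: [22]
STORE_FAST k → k=22. Stack: []
LOAD_FAST_LOAD_FAST a,a → push 11,11. Stack: [11, 11]
BINARY_OP * → 11 * 11 = 121. Stack: [121]
LOAD_FAST k → push 22. Stack: [121, 22]
LOAD_CONST → push 10. Stack: [121, 22, 10]
BINARY_OP ^ → 22 ^ 10 = 28. Stack: [121, 28]
BINARY_OP + → 121 + 28 = 149. Stack: [149]
STORE_FAST m → m=149. Stack: []
LOAD_FAST a → push 11. Stack: [11]
LOAD_CONST → push 1. Stack: [11, 1]
BINARY_OP ^ → 11 ^ 1 = 10. Stack: [10]
STORE_FAST k → k=10. Stack: []
LOAD_FAST_LOAD_FAST a,k → push 11,10. Stack: [11, 10]
BINARY_OP % → 11 % 10 = 1. Stack: [1]
STORE_FAST p → p=1. Stack: []
LOAD_FAST_LOAD_FAST m,p → push 149,1. Stack: [149, 1]
BINARY_OP + → 149 + 1 = 150. Stack: [150]
STORE_FAST u → u=150. Stack: []
LOAD_FAST u → push 150. Stack: [150]
LOAD_CONST → push 9. Stack: [150, 9]
BINARY_OP + → 150 + 9 = 159. Stack: [159]
LOAD_FAST_LOAD_FAST u,m → push 150,149. Stack: [159, 150, 149]
BINARY_OP + → 150 + 149 = 299. Stack: [159, 299]
BINARY_OP * → 159 * 299 = 47541. Stack: [47541]
STORE_FAST v → v=47541. Stack: []
LOAD_FAST_LOAD_FAST k,m → push 10,149. Stack: [10, 149]
BINARY_OP + → 10 + 149 = 159. Stack: [159]
LOAD_FAST k → push 10. Stack: [159, 10]
BINARY_OP - → 159 - 10 = 149. Stack: [149]
STORE_FAST q → q=149. Stack: []
LOAD_FAST q → push 149. Stack: [149]
RETURN_VALUE → return 149.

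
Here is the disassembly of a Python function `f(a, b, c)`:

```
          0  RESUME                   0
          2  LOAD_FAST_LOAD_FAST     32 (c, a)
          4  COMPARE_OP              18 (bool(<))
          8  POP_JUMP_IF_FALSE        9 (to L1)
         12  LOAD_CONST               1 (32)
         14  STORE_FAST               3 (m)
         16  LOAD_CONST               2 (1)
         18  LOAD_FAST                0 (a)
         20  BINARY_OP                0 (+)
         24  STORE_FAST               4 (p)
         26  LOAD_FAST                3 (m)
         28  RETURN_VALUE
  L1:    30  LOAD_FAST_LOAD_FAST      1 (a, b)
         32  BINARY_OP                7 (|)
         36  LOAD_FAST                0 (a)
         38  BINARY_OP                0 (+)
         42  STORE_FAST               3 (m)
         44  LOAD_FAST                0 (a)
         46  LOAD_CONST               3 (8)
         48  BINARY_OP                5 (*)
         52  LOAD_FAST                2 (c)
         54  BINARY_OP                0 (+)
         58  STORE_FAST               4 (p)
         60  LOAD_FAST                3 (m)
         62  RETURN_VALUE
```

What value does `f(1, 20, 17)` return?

LOAD_FAST_LOAD_FAST c,a → push 17,1. Stack: [17, 1]
COMPARE_OP bool(<) → 17 vs 1 = False. Stack: [False]
POP_JUMP_IF_FALSE → pop False; jump. Stack: []
LOAD_FAST_LOAD_FAST a,b → push 1,20. Stack: [1, 20]
BINARY_OP | → 1 | 20 = 21. Stack: [21]
LOAD_FAST a → push 1. Stack: [21, 1]
BINARY_OP + → 21 + 1 = 22. Stack: [22]
STORE_FAST m → m=22. Stack: []
LOAD_FAST a → push 1. Stack: [1]
LOAD_CONST → push 8. Stack: [1, 8]
BINARY_OP * → 1 * 8 = 8. Stack: [8]
LOAD_FAST c → push 17. Stack: [8, 17]
BINARY_OP + → 8 + 17 = 25. Stack: [25]
STORE_FAST p → p=25. Stack: []
LOAD_FAST m → push 22. Stack: [22]
RETURN_VALUE → return 22.

22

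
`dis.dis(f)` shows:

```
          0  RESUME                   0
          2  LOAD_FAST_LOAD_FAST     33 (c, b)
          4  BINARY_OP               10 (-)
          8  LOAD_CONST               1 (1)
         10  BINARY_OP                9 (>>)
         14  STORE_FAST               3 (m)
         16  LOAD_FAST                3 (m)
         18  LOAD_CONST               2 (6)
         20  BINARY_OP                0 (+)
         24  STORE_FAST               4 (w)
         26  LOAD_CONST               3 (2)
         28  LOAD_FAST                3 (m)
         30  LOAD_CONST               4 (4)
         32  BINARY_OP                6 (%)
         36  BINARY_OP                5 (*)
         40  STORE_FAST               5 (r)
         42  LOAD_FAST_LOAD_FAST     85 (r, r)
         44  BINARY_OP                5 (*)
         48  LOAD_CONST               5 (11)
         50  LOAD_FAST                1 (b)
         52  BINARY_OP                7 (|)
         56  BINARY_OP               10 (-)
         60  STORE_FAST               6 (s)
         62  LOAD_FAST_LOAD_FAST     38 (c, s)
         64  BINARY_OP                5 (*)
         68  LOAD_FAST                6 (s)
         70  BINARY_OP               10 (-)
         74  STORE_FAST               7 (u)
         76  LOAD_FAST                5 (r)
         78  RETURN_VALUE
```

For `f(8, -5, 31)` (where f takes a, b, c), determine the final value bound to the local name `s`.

LOAD_FAST_LOAD_FAST c,b → push 31,-5. Stack: [31, -5]
BINARY_OP - → 31 - -5 = 36. Stack: [36]
LOAD_CONST → push 1. Stack: [36, 1]
BINARY_OP >> → 36 >> 1 = 18. Stack: [18]
STORE_FAST m → m=18. Stack: []
LOAD_FAST m → push 18. Stack: [18]
LOAD_CONST → push 6. Stack: [18, 6]
BINARY_OP + → 18 + 6 = 24. Stack: [24]
STORE_FAST w → w=24. Stack: []
LOAD_CONST → push 2. Stack: [2]
LOAD_FAST m → push 18. Stack: [2, 18]
LOAD_CONST → push 4. Stack: [2, 18, 4]
BINARY_OP % → 18 % 4 = 2. Stack: [2, 2]
BINARY_OP * → 2 * 2 = 4. Stack: [4]
STORE_FAST r → r=4. Stack: []
LOAD_FAST_LOAD_FAST r,r → push 4,4. Stack: [4, 4]
BINARY_OP * → 4 * 4 = 16. Stack: [16]
LOAD_CONST → push 11. Stack: [16, 11]
LOAD_FAST b → push -5. Stack: [16, 11, -5]
BINARY_OP | → 11 | -5 = -5. Stack: [16, -5]
BINARY_OP - → 16 - -5 = 21. Stack: [21]
STORE_FAST s → s=21. Stack: []
LOAD_FAST_LOAD_FAST c,s → push 31,21. Stack: [31, 21]
BINARY_OP * → 31 * 21 = 651. Stack: [651]
LOAD_FAST s → push 21. Stack: [651, 21]
BINARY_OP - → 651 - 21 = 630. Stack: [630]
STORE_FAST u → u=630. Stack: []
LOAD_FAST r → push 4. Stack: [4]
RETURN_VALUE → return 4.

21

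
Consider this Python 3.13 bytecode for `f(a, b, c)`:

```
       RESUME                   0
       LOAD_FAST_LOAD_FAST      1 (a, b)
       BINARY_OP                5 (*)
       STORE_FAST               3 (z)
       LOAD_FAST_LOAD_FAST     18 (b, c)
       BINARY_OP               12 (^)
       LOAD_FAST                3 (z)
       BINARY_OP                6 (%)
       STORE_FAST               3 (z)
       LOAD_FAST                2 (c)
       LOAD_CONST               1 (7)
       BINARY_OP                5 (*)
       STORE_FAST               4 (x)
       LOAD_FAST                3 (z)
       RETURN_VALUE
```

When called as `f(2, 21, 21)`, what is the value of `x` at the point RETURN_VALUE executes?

LOAD_FAST_LOAD_FAST a,b → push 2,21. Stack: [2, 21]
BINARY_OP * → 2 * 21 = 42. Stack: [42]
STORE_FAST z → z=42. Stack: []
LOAD_FAST_LOAD_FAST b,c → push 21,21. Stack: [21, 21]
BINARY_OP ^ → 21 ^ 21 = 0. Stack: [0]
LOAD_FAST z → push 42. Stack: [0, 42]
BINARY_OP % → 0 % 42 = 0. Stack: [0]
STORE_FAST z → z=0. Stack: []
LOAD_FAST c → push 21. Stack: [21]
LOAD_CONST → push 7. Stack: [21, 7]
BINARY_OP * → 21 * 7 = 147. Stack: [147]
STORE_FAST x → x=147. Stack: []
LOAD_FAST z → push 0. Stack: [0]
RETURN_VALUE → return 0.

147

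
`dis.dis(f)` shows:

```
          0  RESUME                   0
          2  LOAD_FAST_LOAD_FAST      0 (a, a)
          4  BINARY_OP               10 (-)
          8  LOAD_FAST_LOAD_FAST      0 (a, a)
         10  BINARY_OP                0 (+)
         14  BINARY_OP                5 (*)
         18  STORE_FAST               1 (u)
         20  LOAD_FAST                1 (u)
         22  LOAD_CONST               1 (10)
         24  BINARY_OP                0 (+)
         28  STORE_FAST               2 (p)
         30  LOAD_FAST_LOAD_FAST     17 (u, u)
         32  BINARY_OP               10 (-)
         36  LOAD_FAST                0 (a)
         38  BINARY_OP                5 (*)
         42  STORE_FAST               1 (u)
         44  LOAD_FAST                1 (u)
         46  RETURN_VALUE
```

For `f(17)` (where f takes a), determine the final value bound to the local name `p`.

10

LOAD_FAST_LOAD_FAST a,a → push 17,17. Stack: [17, 17]
BINARY_OP - → 17 - 17 = 0. Stack: [0]
LOAD_FAST_LOAD_FAST a,a → push 17,17. Stack: [0, 17, 17]
BINARY_OP + → 17 + 17 = 34. Stack: [0, 34]
BINARY_OP * → 0 * 34 = 0. Stack: [0]
STORE_FAST u → u=0. Stack: []
LOAD_FAST u → push 0. Stack: [0]
LOAD_CONST → push 10. Stack: [0, 10]
BINARY_OP + → 0 + 10 = 10. Stack: [10]
STORE_FAST p → p=10. Stack: []
LOAD_FAST_LOAD_FAST u,u → push 0,0. Stack: [0, 0]
BINARY_OP - → 0 - 0 = 0. Stack: [0]
LOAD_FAST a → push 17. Stack: [0, 17]
BINARY_OP * → 0 * 17 = 0. Stack: [0]
STORE_FAST u → u=0. Stack: []
LOAD_FAST u → push 0. Stack: [0]
RETURN_VALUE → return 0.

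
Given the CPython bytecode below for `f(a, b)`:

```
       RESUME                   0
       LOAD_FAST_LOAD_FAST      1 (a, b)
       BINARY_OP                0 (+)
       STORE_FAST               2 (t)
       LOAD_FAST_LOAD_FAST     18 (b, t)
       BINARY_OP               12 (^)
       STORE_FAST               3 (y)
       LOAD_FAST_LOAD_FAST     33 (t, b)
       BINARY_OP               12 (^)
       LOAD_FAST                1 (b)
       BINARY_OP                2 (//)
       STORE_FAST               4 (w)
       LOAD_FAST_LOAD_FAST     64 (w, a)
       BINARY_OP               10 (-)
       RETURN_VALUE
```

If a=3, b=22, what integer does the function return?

-3

LOAD_FAST_LOAD_FAST a,b → push 3,22. Stack: [3, 22]
BINARY_OP + → 3 + 22 = 25. Stack: [25]
STORE_FAST t → t=25. Stack: []
LOAD_FAST_LOAD_FAST b,t → push 22,25. Stack: [22, 25]
BINARY_OP ^ → 22 ^ 25 = 15. Stack: [15]
STORE_FAST y → y=15. Stack: []
LOAD_FAST_LOAD_FAST t,b → push 25,22. Stack: [25, 22]
BINARY_OP ^ → 25 ^ 22 = 15. Stack: [15]
LOAD_FAST b → push 22. Stack: [15, 22]
BINARY_OP // → 15 // 22 = 0. Stack: [0]
STORE_FAST w → w=0. Stack: []
LOAD_FAST_LOAD_FAST w,a → push 0,3. Stack: [0, 3]
BINARY_OP - → 0 - 3 = -3. Stack: [-3]
RETURN_VALUE → return -3.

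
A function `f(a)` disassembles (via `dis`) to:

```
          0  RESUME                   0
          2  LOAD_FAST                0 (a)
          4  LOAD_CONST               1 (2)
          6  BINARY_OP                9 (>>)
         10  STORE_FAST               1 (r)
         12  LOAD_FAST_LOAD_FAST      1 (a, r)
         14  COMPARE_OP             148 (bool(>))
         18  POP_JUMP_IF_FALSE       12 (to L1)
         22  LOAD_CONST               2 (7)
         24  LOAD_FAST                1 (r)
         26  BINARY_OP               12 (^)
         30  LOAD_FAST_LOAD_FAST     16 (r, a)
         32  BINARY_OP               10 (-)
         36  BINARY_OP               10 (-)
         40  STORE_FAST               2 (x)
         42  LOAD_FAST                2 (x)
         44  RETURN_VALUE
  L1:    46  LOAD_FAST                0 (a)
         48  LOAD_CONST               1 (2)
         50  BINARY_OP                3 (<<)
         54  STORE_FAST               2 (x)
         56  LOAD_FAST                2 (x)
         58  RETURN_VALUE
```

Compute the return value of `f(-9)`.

LOAD_FAST a → push -9. Stack: [-9]
LOAD_CONST → push 2. Stack: [-9, 2]
BINARY_OP >> → -9 >> 2 = -3. Stack: [-3]
STORE_FAST r → r=-3. Stack: []
LOAD_FAST_LOAD_FAST a,r → push -9,-3. Stack: [-9, -3]
COMPARE_OP bool(>) → -9 vs -3 = False. Stack: [False]
POP_JUMP_IF_FALSE → pop False; jump. Stack: []
LOAD_FAST a → push -9. Stack: [-9]
LOAD_CONST → push 2. Stack: [-9, 2]
BINARY_OP << → -9 << 2 = -36. Stack: [-36]
STORE_FAST x → x=-36. Stack: []
LOAD_FAST x → push -36. Stack: [-36]
RETURN_VALUE → return -36.

-36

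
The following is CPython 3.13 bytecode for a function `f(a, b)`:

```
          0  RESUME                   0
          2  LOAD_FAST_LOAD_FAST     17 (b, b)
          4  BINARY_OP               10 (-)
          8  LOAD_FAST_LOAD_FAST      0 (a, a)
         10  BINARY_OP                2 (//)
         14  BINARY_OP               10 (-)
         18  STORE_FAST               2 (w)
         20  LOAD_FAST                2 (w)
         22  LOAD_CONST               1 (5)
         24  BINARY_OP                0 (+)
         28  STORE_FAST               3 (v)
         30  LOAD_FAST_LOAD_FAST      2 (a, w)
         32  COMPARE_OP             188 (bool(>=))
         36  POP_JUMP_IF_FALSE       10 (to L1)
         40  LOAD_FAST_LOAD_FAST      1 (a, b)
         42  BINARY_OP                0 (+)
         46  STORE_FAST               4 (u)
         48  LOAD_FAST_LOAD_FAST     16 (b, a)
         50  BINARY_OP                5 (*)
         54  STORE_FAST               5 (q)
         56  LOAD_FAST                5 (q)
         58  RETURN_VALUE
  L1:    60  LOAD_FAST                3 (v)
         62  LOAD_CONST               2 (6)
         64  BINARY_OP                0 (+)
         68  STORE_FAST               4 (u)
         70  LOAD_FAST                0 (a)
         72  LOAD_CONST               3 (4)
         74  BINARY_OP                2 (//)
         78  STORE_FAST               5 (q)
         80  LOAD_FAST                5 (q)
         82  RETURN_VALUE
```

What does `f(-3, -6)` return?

-1

LOAD_FAST_LOAD_FAST b,b → push -6,-6. Stack: [-6, -6]
BINARY_OP - → -6 - -6 = 0. Stack: [0]
LOAD_FAST_LOAD_FAST a,a → push -3,-3. Stack: [0, -3, -3]
BINARY_OP // → -3 // -3 = 1. Stack: [0, 1]
BINARY_OP - → 0 - 1 = -1. Stack: [-1]
STORE_FAST w → w=-1. Stack: []
LOAD_FAST w → push -1. Stack: [-1]
LOAD_CONST → push 5. Stack: [-1, 5]
BINARY_OP + → -1 + 5 = 4. Stack: [4]
STORE_FAST v → v=4. Stack: []
LOAD_FAST_LOAD_FAST a,w → push -3,-1. Stack: [-3, -1]
COMPARE_OP bool(>=) → -3 vs -1 = False. Stack: [False]
POP_JUMP_IF_FALSE → pop False; jump. Stack: []
LOAD_FAST v → push 4. Stack: [4]
LOAD_CONST → push 6. Stack: [4, 6]
BINARY_OP + → 4 + 6 = 10. Stack: [10]
STORE_FAST u → u=10. Stack: []
LOAD_FAST a → push -3. Stack: [-3]
LOAD_CONST → push 4. Stack: [-3, 4]
BINARY_OP // → -3 // 4 = -1. Stack: [-1]
STORE_FAST q → q=-1. Stack: []
LOAD_FAST q → push -1. Stack: [-1]
RETURN_VALUE → return -1.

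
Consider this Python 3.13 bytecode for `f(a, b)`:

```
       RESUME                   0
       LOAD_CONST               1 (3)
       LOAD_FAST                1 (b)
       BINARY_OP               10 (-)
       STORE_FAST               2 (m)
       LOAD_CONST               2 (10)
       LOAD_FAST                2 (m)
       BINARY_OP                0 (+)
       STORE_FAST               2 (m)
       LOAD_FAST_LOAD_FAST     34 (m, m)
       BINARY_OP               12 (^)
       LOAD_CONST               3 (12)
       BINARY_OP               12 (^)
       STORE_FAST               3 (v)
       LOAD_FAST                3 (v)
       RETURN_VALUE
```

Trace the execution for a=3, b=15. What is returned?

12

LOAD_CONST → push 3. Stack: [3]
LOAD_FAST b → push 15. Stack: [3, 15]
BINARY_OP - → 3 - 15 = -12. Stack: [-12]
STORE_FAST m → m=-12. Stack: []
LOAD_CONST → push 10. Stack: [10]
LOAD_FAST m → push -12. Stack: [10, -12]
BINARY_OP + → 10 + -12 = -2. Stack: [-2]
STORE_FAST m → m=-2. Stack: []
LOAD_FAST_LOAD_FAST m,m → push -2,-2. Stack: [-2, -2]
BINARY_OP ^ → -2 ^ -2 = 0. Stack: [0]
LOAD_CONST → push 12. Stack: [0, 12]
BINARY_OP ^ → 0 ^ 12 = 12. Stack: [12]
STORE_FAST v → v=12. Stack: []
LOAD_FAST v → push 12. Stack: [12]
RETURN_VALUE → return 12.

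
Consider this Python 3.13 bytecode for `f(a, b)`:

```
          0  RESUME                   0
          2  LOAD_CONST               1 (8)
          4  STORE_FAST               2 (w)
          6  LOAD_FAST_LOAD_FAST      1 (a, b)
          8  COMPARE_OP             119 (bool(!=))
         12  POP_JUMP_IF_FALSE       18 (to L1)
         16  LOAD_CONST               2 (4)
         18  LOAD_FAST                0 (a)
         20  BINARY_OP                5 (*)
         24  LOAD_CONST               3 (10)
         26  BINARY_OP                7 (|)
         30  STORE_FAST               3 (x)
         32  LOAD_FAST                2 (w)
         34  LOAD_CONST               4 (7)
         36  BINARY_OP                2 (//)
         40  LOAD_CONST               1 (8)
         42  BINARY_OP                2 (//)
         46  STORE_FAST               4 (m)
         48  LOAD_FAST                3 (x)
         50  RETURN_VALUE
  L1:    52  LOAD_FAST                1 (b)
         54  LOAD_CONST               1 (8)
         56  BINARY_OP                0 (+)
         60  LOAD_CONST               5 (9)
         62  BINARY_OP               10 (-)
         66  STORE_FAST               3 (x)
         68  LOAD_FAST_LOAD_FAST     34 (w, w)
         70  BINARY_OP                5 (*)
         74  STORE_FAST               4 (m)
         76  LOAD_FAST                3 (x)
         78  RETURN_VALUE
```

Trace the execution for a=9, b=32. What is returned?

46

LOAD_CONST → push 8. Stack: [8]
STORE_FAST w → w=8. Stack: []
LOAD_FAST_LOAD_FAST a,b → push 9,32. Stack: [9, 32]
COMPARE_OP bool(!=) → 9 vs 32 = True. Stack: [True]
POP_JUMP_IF_FALSE → pop True; no jump. Stack: []
LOAD_CONST → push 4. Stack: [4]
LOAD_FAST a → push 9. Stack: [4, 9]
BINARY_OP * → 4 * 9 = 36. Stack: [36]
LOAD_CONST → push 10. Stack: [36, 10]
BINARY_OP | → 36 | 10 = 46. Stack: [46]
STORE_FAST x → x=46. Stack: []
LOAD_FAST w → push 8. Stack: [8]
LOAD_CONST → push 7. Stack: [8, 7]
BINARY_OP // → 8 // 7 = 1. Stack: [1]
LOAD_CONST → push 8. Stack: [1, 8]
BINARY_OP // → 1 // 8 = 0. Stack: [0]
STORE_FAST m → m=0. Stack: []
LOAD_FAST x → push 46. Stack: [46]
RETURN_VALUE → return 46.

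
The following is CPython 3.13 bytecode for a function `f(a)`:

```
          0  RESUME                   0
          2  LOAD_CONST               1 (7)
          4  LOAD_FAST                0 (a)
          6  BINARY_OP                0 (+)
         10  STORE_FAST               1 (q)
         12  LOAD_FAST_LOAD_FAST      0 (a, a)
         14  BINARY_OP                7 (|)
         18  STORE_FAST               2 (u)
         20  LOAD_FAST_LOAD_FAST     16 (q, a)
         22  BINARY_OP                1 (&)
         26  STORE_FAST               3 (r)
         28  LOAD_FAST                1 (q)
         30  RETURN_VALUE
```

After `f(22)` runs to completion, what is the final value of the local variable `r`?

LOAD_CONST → push 7. Stack: [7]
LOAD_FAST a → push 22. Stack: [7, 22]
BINARY_OP + → 7 + 22 = 29. Stack: [29]
STORE_FAST q → q=29. Stack: []
LOAD_FAST_LOAD_FAST a,a → push 22,22. Stack: [22, 22]
BINARY_OP | → 22 | 22 = 22. Stack: [22]
STORE_FAST u → u=22. Stack: []
LOAD_FAST_LOAD_FAST q,a → push 29,22. Stack: [29, 22]
BINARY_OP & → 29 & 22 = 20. Stack: [20]
STORE_FAST r → r=20. Stack: []
LOAD_FAST q → push 29. Stack: [29]
RETURN_VALUE → return 29.

20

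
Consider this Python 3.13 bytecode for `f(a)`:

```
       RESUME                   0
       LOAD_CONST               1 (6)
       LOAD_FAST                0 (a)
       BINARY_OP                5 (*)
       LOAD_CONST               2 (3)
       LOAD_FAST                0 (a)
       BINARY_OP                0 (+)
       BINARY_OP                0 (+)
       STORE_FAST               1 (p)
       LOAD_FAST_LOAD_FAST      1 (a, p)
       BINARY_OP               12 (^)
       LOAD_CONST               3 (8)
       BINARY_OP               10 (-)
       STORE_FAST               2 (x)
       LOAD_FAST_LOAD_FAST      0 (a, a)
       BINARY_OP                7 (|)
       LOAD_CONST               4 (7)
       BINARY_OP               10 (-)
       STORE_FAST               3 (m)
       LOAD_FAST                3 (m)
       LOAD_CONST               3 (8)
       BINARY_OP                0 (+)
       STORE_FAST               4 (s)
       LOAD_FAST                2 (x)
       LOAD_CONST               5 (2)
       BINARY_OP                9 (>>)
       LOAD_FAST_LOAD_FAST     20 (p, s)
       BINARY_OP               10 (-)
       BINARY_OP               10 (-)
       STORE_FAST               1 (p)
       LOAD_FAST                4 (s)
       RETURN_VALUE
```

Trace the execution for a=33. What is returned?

34

LOAD_CONST → push 6. Stack: [6]
LOAD_FAST a → push 33. Stack: [6, 33]
BINARY_OP * → 6 * 33 = 198. Stack: [198]
LOAD_CONST → push 3. Stack: [198, 3]
LOAD_FAST a → push 33. Stack: [198, 3, 33]
BINARY_OP + → 3 + 33 = 36. Stack: [198, 36]
BINARY_OP + → 198 + 36 = 234. Stack: [234]
STORE_FAST p → p=234. Stack: []
LOAD_FAST_LOAD_FAST a,p → push 33,234. Stack: [33, 234]
BINARY_OP ^ → 33 ^ 234 = 203. Stack: [203]
LOAD_CONST → push 8. Stack: [203, 8]
BINARY_OP - → 203 - 8 = 195. Stack: [195]
STORE_FAST x → x=195. Stack: []
LOAD_FAST_LOAD_FAST a,a → push 33,33. Stack: [33, 33]
BINARY_OP | → 33 | 33 = 33. Stack: [33]
LOAD_CONST → push 7. Stack: [33, 7]
BINARY_OP - → 33 - 7 = 26. Stack: [26]
STORE_FAST m → m=26. Stack: []
LOAD_FAST m → push 26. Stack: [26]
LOAD_CONST → push 8. Stack: [26, 8]
BINARY_OP + → 26 + 8 = 34. Stack: [34]
STORE_FAST s → s=34. Stack: []
LOAD_FAST x → push 195. Stack: [195]
LOAD_CONST → push 2. Stack: [195, 2]
BINARY_OP >> → 195 >> 2 = 48. Stack: [48]
LOAD_FAST_LOAD_FAST p,s → push 234,34. Stack: [48, 234, 34]
BINARY_OP - → 234 - 34 = 200. Stack: [48, 200]
BINARY_OP - → 48 - 200 = -152. Stack: [-152]
STORE_FAST p → p=-152. Stack: []
LOAD_FAST s → push 34. Stack: [34]
RETURN_VALUE → return 34.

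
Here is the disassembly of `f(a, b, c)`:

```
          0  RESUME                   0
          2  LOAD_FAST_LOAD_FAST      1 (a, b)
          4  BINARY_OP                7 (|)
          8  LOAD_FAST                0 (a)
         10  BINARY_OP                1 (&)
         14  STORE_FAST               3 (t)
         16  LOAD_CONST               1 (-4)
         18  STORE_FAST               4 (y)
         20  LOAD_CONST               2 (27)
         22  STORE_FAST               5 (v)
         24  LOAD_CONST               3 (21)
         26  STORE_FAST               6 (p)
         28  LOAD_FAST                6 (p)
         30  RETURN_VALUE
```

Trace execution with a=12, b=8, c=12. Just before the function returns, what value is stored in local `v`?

LOAD_FAST_LOAD_FAST a,b → push 12,8. Stack: [12, 8]
BINARY_OP | → 12 | 8 = 12. Stack: [12]
LOAD_FAST a → push 12. Stack: [12, 12]
BINARY_OP & → 12 & 12 = 12. Stack: [12]
STORE_FAST t → t=12. Stack: []
LOAD_CONST → push -4. Stack: [-4]
STORE_FAST y → y=-4. Stack: []
LOAD_CONST → push 27. Stack: [27]
STORE_FAST v → v=27. Stack: []
LOAD_CONST → push 21. Stack: [21]
STORE_FAST p → p=21. Stack: []
LOAD_FAST p → push 21. Stack: [21]
RETURN_VALUE → return 21.

27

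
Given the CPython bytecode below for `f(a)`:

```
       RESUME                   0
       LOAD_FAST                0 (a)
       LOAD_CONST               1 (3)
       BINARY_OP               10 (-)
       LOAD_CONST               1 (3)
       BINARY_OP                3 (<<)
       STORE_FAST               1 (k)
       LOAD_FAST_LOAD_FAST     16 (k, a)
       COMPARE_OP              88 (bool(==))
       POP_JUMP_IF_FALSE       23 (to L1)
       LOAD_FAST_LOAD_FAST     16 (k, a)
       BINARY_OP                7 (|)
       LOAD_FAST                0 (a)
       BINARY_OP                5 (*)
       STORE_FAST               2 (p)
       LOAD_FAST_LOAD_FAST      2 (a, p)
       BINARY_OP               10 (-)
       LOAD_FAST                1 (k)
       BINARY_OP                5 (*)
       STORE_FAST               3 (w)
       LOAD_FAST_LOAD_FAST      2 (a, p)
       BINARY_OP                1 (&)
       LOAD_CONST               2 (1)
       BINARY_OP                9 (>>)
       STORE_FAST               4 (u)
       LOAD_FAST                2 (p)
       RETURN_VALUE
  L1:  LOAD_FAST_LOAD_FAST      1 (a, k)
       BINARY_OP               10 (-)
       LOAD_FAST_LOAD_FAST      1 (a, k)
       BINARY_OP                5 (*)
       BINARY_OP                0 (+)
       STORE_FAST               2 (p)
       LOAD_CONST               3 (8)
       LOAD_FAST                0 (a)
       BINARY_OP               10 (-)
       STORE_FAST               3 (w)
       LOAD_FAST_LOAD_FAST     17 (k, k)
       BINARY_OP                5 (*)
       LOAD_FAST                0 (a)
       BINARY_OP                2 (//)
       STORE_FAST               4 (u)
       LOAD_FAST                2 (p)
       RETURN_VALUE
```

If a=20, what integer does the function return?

LOAD_FAST a → push 20. Stack: [20]
LOAD_CONST → push 3. Stack: [20, 3]
BINARY_OP - → 20 - 3 = 17. Stack: [17]
LOAD_CONST → push 3. Stack: [17, 3]
BINARY_OP << → 17 << 3 = 136. Stack: [136]
STORE_FAST k → k=136. Stack: []
LOAD_FAST_LOAD_FAST k,a → push 136,20. Stack: [136, 20]
COMPARE_OP bool(==) → 136 vs 20 = False. Stack: [False]
POP_JUMP_IF_FALSE → pop False; jump. Stack: []
LOAD_FAST_LOAD_FAST a,k → push 20,136. Stack: [20, 136]
BINARY_OP - → 20 - 136 = -116. Stack: [-116]
LOAD_FAST_LOAD_FAST a,k → push 20,136. Stack: [-116, 20, 136]
BINARY_OP * → 20 * 136 = 2720. Stack: [-116, 2720]
BINARY_OP + → -116 + 2720 = 2604. Stack: [2604]
STORE_FAST p → p=2604. Stack: []
LOAD_CONST → push 8. Stack: [8]
LOAD_FAST a → push 20. Stack: [8, 20]
BINARY_OP - → 8 - 20 = -12. Stack: [-12]
STORE_FAST w → w=-12. Stack: []
LOAD_FAST_LOAD_FAST k,k → push 136,136. Stack: [136, 136]
BINARY_OP * → 136 * 136 = 18496. Stack: [18496]
LOAD_FAST a → push 20. Stack: [18496, 20]
BINARY_OP // → 18496 // 20 = 924. Stack: [924]
STORE_FAST u → u=924. Stack: []
LOAD_FAST p → push 2604. Stack: [2604]
RETURN_VALUE → return 2604.

2604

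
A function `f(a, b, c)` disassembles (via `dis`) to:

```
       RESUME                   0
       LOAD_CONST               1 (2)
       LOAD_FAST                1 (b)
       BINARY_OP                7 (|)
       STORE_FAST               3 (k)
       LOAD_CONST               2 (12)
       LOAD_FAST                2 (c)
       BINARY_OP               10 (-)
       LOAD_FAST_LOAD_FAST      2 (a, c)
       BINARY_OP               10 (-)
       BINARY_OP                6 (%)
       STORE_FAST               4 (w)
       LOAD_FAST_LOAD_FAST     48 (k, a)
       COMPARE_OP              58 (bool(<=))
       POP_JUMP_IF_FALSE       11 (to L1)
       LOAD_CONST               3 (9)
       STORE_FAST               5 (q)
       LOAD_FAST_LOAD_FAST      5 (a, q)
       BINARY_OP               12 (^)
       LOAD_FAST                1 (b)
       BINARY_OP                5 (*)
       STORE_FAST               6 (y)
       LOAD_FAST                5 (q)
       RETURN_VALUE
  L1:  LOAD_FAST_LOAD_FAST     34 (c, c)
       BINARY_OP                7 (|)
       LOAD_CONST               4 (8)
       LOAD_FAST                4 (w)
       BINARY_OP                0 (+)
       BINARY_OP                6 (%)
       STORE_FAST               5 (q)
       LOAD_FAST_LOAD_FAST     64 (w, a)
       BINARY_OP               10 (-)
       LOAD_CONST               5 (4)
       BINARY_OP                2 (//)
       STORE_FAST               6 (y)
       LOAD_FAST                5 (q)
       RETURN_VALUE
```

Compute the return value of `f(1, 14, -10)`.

6

LOAD_CONST → push 2. Stack: [2]
LOAD_FAST b → push 14. Stack: [2, 14]
BINARY_OP | → 2 | 14 = 14. Stack: [14]
STORE_FAST k → k=14. Stack: []
LOAD_CONST → push 12. Stack: [12]
LOAD_FAST c → push -10. Stack: [12, -10]
BINARY_OP - → 12 - -10 = 22. Stack: [22]
LOAD_FAST_LOAD_FAST a,c → push 1,-10. Stack: [22, 1, -10]
BINARY_OP - → 1 - -10 = 11. Stack: [22, 11]
BINARY_OP % → 22 % 11 = 0. Stack: [0]
STORE_FAST w → w=0. Stack: []
LOAD_FAST_LOAD_FAST k,a → push 14,1. Stack: [14, 1]
COMPARE_OP bool(<=) → 14 vs 1 = False. Stack: [False]
POP_JUMP_IF_FALSE → pop False; jump. Stack: []
LOAD_FAST_LOAD_FAST c,c → push -10,-10. Stack: [-10, -10]
BINARY_OP | → -10 | -10 = -10. Stack: [-10]
LOAD_CONST → push 8. Stack: [-10, 8]
LOAD_FAST w → push 0. Stack: [-10, 8, 0]
BINARY_OP + → 8 + 0 = 8. Stack: [-10, 8]
BINARY_OP % → -10 % 8 = 6. Stack: [6]
STORE_FAST q → q=6. Stack: []
LOAD_FAST_LOAD_FAST w,a → push 0,1. Stack: [0, 1]
BINARY_OP - → 0 - 1 = -1. Stack: [-1]
LOAD_CONST → push 4. Stack: [-1, 4]
BINARY_OP // → -1 // 4 = -1. Stack: [-1]
STORE_FAST y → y=-1. Stack: []
LOAD_FAST q → push 6. Stack: [6]
RETURN_VALUE → return 6.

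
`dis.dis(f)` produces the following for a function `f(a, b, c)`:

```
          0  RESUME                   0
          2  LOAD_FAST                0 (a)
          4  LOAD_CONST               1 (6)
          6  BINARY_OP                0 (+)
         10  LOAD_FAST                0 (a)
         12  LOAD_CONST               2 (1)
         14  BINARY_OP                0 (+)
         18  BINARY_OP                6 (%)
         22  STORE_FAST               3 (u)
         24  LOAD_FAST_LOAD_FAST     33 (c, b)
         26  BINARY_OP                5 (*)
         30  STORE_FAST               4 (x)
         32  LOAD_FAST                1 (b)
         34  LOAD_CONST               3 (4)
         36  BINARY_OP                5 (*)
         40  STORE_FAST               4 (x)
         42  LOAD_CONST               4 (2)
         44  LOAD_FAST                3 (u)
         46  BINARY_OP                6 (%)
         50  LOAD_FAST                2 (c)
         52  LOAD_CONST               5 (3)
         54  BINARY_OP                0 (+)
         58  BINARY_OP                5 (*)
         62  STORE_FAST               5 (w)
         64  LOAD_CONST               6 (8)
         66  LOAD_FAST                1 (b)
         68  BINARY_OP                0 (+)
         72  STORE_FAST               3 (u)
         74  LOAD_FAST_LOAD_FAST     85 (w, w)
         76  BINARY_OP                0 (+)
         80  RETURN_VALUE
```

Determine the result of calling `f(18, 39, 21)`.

LOAD_FAST a → push 18. Stack: [18]
LOAD_CONST → push 6. Stack: [18, 6]
BINARY_OP + → 18 + 6 = 24. Stack: [24]
LOAD_FAST a → push 18. Stack: [24, 18]
LOAD_CONST → push 1. Stack: [24, 18, 1]
BINARY_OP + → 18 + 1 = 19. Stack: [24, 19]
BINARY_OP % → 24 % 19 = 5. Stack: [5]
STORE_FAST u → u=5. Stack: []
LOAD_FAST_LOAD_FAST c,b → push 21,39. Stack: [21, 39]
BINARY_OP * → 21 * 39 = 819. Stack: [819]
STORE_FAST x → x=819. Stack: []
LOAD_FAST b → push 39. Stack: [39]
LOAD_CONST → push 4. Stack: [39, 4]
BINARY_OP * → 39 * 4 = 156. Stack: [156]
STORE_FAST x → x=156. Stack: []
LOAD_CONST → push 2. Stack: [2]
LOAD_FAST u → push 5. Stack: [2, 5]
BINARY_OP % → 2 % 5 = 2. Stack: [2]
LOAD_FAST c → push 21. Stack: [2, 21]
LOAD_CONST → push 3. Stack: [2, 21, 3]
BINARY_OP + → 21 + 3 = 24. Stack: [2, 24]
BINARY_OP * → 2 * 24 = 48. Stack: [48]
STORE_FAST w → w=48. Stack: []
LOAD_CONST → push 8. Stack: [8]
LOAD_FAST b → push 39. Stack: [8, 39]
BINARY_OP + → 8 + 39 = 47. Stack: [47]
STORE_FAST u → u=47. Stack: []
LOAD_FAST_LOAD_FAST w,w → push 48,48. Stack: [48, 48]
BINARY_OP + → 48 + 48 = 96. Stack: [96]
RETURN_VALUE → return 96.

96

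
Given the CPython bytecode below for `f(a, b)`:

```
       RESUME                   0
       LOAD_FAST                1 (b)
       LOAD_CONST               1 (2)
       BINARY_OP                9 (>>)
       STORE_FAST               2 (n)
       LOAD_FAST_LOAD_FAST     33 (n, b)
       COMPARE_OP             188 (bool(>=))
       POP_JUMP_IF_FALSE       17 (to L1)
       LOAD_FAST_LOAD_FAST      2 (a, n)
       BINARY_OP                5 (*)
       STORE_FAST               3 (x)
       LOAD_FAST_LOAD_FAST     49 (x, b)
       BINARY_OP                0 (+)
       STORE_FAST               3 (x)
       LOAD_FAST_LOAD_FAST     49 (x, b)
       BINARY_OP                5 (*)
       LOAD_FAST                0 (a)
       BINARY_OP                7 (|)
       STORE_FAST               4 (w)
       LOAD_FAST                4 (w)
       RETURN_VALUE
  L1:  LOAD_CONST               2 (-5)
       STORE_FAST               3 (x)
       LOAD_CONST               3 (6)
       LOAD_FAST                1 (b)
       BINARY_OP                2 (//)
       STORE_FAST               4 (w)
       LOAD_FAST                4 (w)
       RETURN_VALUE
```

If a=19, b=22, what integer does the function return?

LOAD_FAST b → push 22. Stack: [22]
LOAD_CONST → push 2. Stack: [22, 2]
BINARY_OP >> → 22 >> 2 = 5. Stack: [5]
STORE_FAST n → n=5. Stack: []
LOAD_FAST_LOAD_FAST n,b → push 5,22. Stack: [5, 22]
COMPARE_OP bool(>=) → 5 vs 22 = False. Stack: [False]
POP_JUMP_IF_FALSE → pop False; jump. Stack: []
LOAD_CONST → push -5. Stack: [-5]
STORE_FAST x → x=-5. Stack: []
LOAD_CONST → push 6. Stack: [6]
LOAD_FAST b → push 22. Stack: [6, 22]
BINARY_OP // → 6 // 22 = 0. Stack: [0]
STORE_FAST w → w=0. Stack: []
LOAD_FAST w → push 0. Stack: [0]
RETURN_VALUE → return 0.

0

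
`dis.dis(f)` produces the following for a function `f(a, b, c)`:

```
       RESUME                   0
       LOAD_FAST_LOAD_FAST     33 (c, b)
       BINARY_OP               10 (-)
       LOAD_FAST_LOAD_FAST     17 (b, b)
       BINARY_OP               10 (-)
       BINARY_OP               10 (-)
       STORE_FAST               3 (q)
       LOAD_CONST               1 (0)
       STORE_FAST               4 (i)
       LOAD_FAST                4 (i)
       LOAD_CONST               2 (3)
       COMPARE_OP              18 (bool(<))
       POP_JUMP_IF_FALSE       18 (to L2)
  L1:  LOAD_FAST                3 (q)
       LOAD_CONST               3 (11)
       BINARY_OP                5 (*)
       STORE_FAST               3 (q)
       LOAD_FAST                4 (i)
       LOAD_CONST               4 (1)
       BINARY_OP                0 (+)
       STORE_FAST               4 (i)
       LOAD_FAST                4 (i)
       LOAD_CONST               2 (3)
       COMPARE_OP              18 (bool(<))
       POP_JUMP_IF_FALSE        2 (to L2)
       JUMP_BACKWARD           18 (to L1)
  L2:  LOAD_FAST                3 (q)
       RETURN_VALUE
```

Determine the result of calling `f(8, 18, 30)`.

15972

LOAD_FAST_LOAD_FAST c,b → push 30,18. Stack: [30, 18]
BINARY_OP - → 30 - 18 = 12. Stack: [12]
LOAD_FAST_LOAD_FAST b,b → push 18,18. Stack: [12, 18, 18]
BINARY_OP - → 18 - 18 = 0. Stack: [12, 0]
BINARY_OP - → 12 - 0 = 12. Stack: [12]
STORE_FAST q → q=12. Stack: []
LOAD_CONST → push 0. Stack: [0]
STORE_FAST i → i=0. Stack: []
LOAD_FAST i → push 0. Stack: [0]
LOAD_CONST → push 3. Stack: [0, 3]
COMPARE_OP bool(<) → 0 vs 3 = True. Stack: [True]
POP_JUMP_IF_FALSE → pop True; no jump. Stack: []
LOAD_FAST q → push 12. Stack: [12]
LOAD_CONST → push 11. Stack: [12, 11]
BINARY_OP * → 12 * 11 = 132. Stack: [132]
STORE_FAST q → q=132. Stack: []
LOAD_FAST i → push 0. Stack: [0]
LOAD_CONST → push 1. Stack: [0, 1]
BINARY_OP + → 0 + 1 = 1. Stack: [1]
STORE_FAST i → i=1. Stack: []
LOAD_FAST i → push 1. Stack: [1]
LOAD_CONST → push 3. Stack: [1, 3]
COMPARE_OP bool(<) → 1 vs 3 = True. Stack: [True]
POP_JUMP_IF_FALSE → pop True; no jump. Stack: []
LOAD_FAST q → push 132. Stack: [132]
LOAD_CONST → push 11. Stack: [132, 11]
BINARY_OP * → 132 * 11 = 1452. Stack: [1452]
STORE_FAST q → q=1452. Stack: []
LOAD_FAST i → push 1. Stack: [1]
LOAD_CONST → push 1. Stack: [1, 1]
BINARY_OP + → 1 + 1 = 2. Stack: [2]
STORE_FAST i → i=2. Stack: []
LOAD_FAST i → push 2. Stack: [2]
LOAD_CONST → push 3. Stack: [2, 3]
COMPARE_OP bool(<) → 2 vs 3 = True. Stack: [True]
POP_JUMP_IF_FALSE → pop True; no jump. Stack: []
LOAD_FAST q → push 1452. Stack: [1452]
LOAD_CONST → push 11. Stack: [1452, 11]
BINARY_OP * → 1452 * 11 = 15972. Stack: [15972]
STORE_FAST q → q=15972. Stack: []
LOAD_FAST i → push 2. Stack: [2]
LOAD_CONST → push 1. Stack: [2, 1]
BINARY_OP + → 2 + 1 = 3. Stack: [3]
STORE_FAST i → i=3. Stack: []
LOAD_FAST i → push 3. Stack: [3]
LOAD_CONST → push 3. Stack: [3, 3]
COMPARE_OP bool(<) → 3 vs 3 = False. Stack: [False]
POP_JUMP_IF_FALSE → pop False; jump. Stack: []
LOAD_FAST q → push 15972. Stack: [15972]
RETURN_VALUE → return 15972.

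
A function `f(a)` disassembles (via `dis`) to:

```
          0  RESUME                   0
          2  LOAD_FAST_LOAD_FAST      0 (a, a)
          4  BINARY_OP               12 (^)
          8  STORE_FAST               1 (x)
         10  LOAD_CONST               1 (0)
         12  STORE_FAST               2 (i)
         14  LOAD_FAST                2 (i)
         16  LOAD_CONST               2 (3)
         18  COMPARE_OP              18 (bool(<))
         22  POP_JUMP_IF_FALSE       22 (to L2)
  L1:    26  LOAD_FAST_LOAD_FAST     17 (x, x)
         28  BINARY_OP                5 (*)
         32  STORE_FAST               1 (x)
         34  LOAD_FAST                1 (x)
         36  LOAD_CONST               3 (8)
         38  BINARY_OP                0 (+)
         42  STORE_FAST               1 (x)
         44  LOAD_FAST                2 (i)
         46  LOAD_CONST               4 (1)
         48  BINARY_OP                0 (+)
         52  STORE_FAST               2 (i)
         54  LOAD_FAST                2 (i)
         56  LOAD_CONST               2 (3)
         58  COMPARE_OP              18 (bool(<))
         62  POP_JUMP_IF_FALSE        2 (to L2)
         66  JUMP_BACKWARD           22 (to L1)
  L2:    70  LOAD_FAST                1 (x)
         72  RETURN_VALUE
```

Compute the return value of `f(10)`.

LOAD_FAST_LOAD_FAST a,a → push 10,10. Stack: [10, 10]
BINARY_OP ^ → 10 ^ 10 = 0. Stack: [0]
STORE_FAST x → x=0. Stack: []
LOAD_CONST → push 0. Stack: [0]
STORE_FAST i → i=0. Stack: []
LOAD_FAST i → push 0. Stack: [0]
LOAD_CONST → push 3. Stack: [0, 3]
COMPARE_OP bool(<) → 0 vs 3 = True. Stack: [True]
POP_JUMP_IF_FALSE → pop True; no jump. Stack: []
LOAD_FAST_LOAD_FAST x,x → push 0,0. Stack: [0, 0]
BINARY_OP * → 0 * 0 = 0. Stack: [0]
STORE_FAST x → x=0. Stack: []
LOAD_FAST x → push 0. Stack: [0]
LOAD_CONST → push 8. Stack: [0, 8]
BINARY_OP + → 0 + 8 = 8. Stack: [8]
STORE_FAST x → x=8. Stack: []
LOAD_FAST i → push 0. Stack: [0]
LOAD_CONST → push 1. Stack: [0, 1]
BINARY_OP + → 0 + 1 = 1. Stack: [1]
STORE_FAST i → i=1. Stack: []
LOAD_FAST i → push 1. Stack: [1]
LOAD_CONST → push 3. Stack: [1, 3]
COMPARE_OP bool(<) → 1 vs 3 = True. Stack: [True]
POP_JUMP_IF_FALSE → pop True; no jump. Stack: []
LOAD_FAST_LOAD_FAST x,x → push 8,8. Stack: [8, 8]
BINARY_OP * → 8 * 8 = 64. Stack: [64]
STORE_FAST x → x=64. Stack: []
LOAD_FAST x → push 64. Stack: [64]
LOAD_CONST → push 8. Stack: [64, 8]
BINARY_OP + → 64 + 8 = 72. Stack: [72]
STORE_FAST x → x=72. Stack: []
LOAD_FAST i → push 1. Stack: [1]
LOAD_CONST → push 1. Stack: [1, 1]
BINARY_OP + → 1 + 1 = 2. Stack: [2]
STORE_FAST i → i=2. Stack: []
LOAD_FAST i → push 2. Stack: [2]
LOAD_CONST → push 3. Stack: [2, 3]
COMPARE_OP bool(<) → 2 vs 3 = True. Stack: [True]
POP_JUMP_IF_FALSE → pop True; no jump. Stack: []
LOAD_FAST_LOAD_FAST x,x → push 72,72. Stack: [72, 72]
BINARY_OP * → 72 * 72 = 5184. Stack: [5184]
STORE_FAST x → x=5184. Stack: []
LOAD_FAST x → push 5184. Stack: [5184]
LOAD_CONST → push 8. Stack: [5184, 8]
BINARY_OP + → 5184 + 8 = 5192. Stack: [5192]
STORE_FAST x → x=5192. Stack: []
LOAD_FAST i → push 2. Stack: [2]
LOAD_CONST → push 1. Stack: [2, 1]
BINARY_OP + → 2 + 1 = 3. Stack: [3]
STORE_FAST i → i=3. Stack: []
LOAD_FAST i → push 3. Stack: [3]
LOAD_CONST → push 3. Stack: [3, 3]
COMPARE_OP bool(<) → 3 vs 3 = False. Stack: [False]
POP_JUMP_IF_FALSE → pop False; jump. Stack: []
LOAD_FAST x → push 5192. Stack: [5192]
RETURN_VALUE → return 5192.

5192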